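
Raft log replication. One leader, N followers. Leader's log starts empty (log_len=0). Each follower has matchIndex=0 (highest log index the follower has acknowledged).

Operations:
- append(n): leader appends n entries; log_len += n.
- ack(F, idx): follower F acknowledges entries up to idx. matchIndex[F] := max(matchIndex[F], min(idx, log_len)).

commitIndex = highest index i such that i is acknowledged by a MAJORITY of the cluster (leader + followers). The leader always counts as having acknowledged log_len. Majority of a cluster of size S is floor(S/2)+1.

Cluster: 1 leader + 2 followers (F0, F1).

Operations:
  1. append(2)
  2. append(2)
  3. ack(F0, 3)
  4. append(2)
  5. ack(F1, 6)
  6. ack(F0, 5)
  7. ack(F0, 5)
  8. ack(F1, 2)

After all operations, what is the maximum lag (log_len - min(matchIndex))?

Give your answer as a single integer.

Op 1: append 2 -> log_len=2
Op 2: append 2 -> log_len=4
Op 3: F0 acks idx 3 -> match: F0=3 F1=0; commitIndex=3
Op 4: append 2 -> log_len=6
Op 5: F1 acks idx 6 -> match: F0=3 F1=6; commitIndex=6
Op 6: F0 acks idx 5 -> match: F0=5 F1=6; commitIndex=6
Op 7: F0 acks idx 5 -> match: F0=5 F1=6; commitIndex=6
Op 8: F1 acks idx 2 -> match: F0=5 F1=6; commitIndex=6

Answer: 1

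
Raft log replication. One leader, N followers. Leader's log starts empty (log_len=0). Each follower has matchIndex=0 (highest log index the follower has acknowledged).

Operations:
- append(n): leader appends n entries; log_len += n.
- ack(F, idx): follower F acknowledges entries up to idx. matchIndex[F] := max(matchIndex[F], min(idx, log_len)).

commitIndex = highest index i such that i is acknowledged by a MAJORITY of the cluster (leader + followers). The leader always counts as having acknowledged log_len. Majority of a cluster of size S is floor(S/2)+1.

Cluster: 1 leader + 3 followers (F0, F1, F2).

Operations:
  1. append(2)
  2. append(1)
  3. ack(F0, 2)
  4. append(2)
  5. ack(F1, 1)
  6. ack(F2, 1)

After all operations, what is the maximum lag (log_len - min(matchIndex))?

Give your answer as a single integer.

Op 1: append 2 -> log_len=2
Op 2: append 1 -> log_len=3
Op 3: F0 acks idx 2 -> match: F0=2 F1=0 F2=0; commitIndex=0
Op 4: append 2 -> log_len=5
Op 5: F1 acks idx 1 -> match: F0=2 F1=1 F2=0; commitIndex=1
Op 6: F2 acks idx 1 -> match: F0=2 F1=1 F2=1; commitIndex=1

Answer: 4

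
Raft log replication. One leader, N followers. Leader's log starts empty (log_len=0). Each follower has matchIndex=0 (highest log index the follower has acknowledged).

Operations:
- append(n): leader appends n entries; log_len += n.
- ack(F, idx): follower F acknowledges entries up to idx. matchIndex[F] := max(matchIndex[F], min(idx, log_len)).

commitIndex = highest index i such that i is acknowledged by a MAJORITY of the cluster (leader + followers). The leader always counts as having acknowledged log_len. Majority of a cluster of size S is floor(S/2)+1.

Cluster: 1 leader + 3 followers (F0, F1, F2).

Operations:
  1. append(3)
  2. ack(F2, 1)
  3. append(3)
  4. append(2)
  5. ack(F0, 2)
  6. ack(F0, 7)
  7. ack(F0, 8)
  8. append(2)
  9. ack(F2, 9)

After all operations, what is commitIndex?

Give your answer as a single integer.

Answer: 8

Derivation:
Op 1: append 3 -> log_len=3
Op 2: F2 acks idx 1 -> match: F0=0 F1=0 F2=1; commitIndex=0
Op 3: append 3 -> log_len=6
Op 4: append 2 -> log_len=8
Op 5: F0 acks idx 2 -> match: F0=2 F1=0 F2=1; commitIndex=1
Op 6: F0 acks idx 7 -> match: F0=7 F1=0 F2=1; commitIndex=1
Op 7: F0 acks idx 8 -> match: F0=8 F1=0 F2=1; commitIndex=1
Op 8: append 2 -> log_len=10
Op 9: F2 acks idx 9 -> match: F0=8 F1=0 F2=9; commitIndex=8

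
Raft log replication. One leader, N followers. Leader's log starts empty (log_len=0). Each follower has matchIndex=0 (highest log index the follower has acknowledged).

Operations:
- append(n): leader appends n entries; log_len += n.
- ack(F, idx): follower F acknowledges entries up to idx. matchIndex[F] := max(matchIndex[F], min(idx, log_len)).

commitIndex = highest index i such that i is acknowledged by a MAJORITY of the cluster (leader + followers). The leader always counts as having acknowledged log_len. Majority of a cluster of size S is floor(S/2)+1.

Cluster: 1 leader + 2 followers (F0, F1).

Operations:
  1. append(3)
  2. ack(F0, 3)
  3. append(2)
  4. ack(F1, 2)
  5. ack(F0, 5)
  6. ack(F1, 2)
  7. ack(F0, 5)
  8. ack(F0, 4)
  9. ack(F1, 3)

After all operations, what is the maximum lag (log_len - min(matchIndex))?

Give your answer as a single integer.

Answer: 2

Derivation:
Op 1: append 3 -> log_len=3
Op 2: F0 acks idx 3 -> match: F0=3 F1=0; commitIndex=3
Op 3: append 2 -> log_len=5
Op 4: F1 acks idx 2 -> match: F0=3 F1=2; commitIndex=3
Op 5: F0 acks idx 5 -> match: F0=5 F1=2; commitIndex=5
Op 6: F1 acks idx 2 -> match: F0=5 F1=2; commitIndex=5
Op 7: F0 acks idx 5 -> match: F0=5 F1=2; commitIndex=5
Op 8: F0 acks idx 4 -> match: F0=5 F1=2; commitIndex=5
Op 9: F1 acks idx 3 -> match: F0=5 F1=3; commitIndex=5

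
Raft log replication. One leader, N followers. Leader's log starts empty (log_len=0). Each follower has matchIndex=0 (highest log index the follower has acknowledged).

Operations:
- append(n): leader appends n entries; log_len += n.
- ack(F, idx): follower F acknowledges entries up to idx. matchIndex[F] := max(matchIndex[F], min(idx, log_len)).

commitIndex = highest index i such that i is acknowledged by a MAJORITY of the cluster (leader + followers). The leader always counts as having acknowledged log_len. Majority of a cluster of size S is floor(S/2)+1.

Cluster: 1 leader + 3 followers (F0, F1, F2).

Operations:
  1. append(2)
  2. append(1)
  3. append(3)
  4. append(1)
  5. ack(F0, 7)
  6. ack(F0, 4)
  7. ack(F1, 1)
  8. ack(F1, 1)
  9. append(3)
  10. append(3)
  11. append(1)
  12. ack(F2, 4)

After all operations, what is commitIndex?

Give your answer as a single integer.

Op 1: append 2 -> log_len=2
Op 2: append 1 -> log_len=3
Op 3: append 3 -> log_len=6
Op 4: append 1 -> log_len=7
Op 5: F0 acks idx 7 -> match: F0=7 F1=0 F2=0; commitIndex=0
Op 6: F0 acks idx 4 -> match: F0=7 F1=0 F2=0; commitIndex=0
Op 7: F1 acks idx 1 -> match: F0=7 F1=1 F2=0; commitIndex=1
Op 8: F1 acks idx 1 -> match: F0=7 F1=1 F2=0; commitIndex=1
Op 9: append 3 -> log_len=10
Op 10: append 3 -> log_len=13
Op 11: append 1 -> log_len=14
Op 12: F2 acks idx 4 -> match: F0=7 F1=1 F2=4; commitIndex=4

Answer: 4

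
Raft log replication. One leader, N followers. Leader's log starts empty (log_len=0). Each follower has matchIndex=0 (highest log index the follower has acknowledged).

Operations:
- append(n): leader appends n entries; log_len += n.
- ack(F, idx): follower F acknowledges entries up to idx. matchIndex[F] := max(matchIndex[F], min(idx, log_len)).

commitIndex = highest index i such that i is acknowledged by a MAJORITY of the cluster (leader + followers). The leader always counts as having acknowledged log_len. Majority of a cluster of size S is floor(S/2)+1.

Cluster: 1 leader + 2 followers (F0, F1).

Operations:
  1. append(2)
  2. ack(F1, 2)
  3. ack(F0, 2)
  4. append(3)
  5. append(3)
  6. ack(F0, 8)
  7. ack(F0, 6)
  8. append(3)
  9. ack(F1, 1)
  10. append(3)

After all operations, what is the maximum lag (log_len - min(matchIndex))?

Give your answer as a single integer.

Op 1: append 2 -> log_len=2
Op 2: F1 acks idx 2 -> match: F0=0 F1=2; commitIndex=2
Op 3: F0 acks idx 2 -> match: F0=2 F1=2; commitIndex=2
Op 4: append 3 -> log_len=5
Op 5: append 3 -> log_len=8
Op 6: F0 acks idx 8 -> match: F0=8 F1=2; commitIndex=8
Op 7: F0 acks idx 6 -> match: F0=8 F1=2; commitIndex=8
Op 8: append 3 -> log_len=11
Op 9: F1 acks idx 1 -> match: F0=8 F1=2; commitIndex=8
Op 10: append 3 -> log_len=14

Answer: 12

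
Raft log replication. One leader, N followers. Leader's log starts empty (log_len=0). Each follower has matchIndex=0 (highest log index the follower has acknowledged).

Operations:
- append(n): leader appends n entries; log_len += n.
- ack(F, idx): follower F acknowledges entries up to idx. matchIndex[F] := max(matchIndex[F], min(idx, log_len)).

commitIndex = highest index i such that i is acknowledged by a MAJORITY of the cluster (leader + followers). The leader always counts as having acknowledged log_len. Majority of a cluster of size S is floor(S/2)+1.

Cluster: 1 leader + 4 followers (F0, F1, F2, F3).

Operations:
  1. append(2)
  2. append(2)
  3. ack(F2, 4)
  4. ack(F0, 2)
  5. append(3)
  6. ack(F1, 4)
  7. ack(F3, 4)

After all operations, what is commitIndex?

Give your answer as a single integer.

Op 1: append 2 -> log_len=2
Op 2: append 2 -> log_len=4
Op 3: F2 acks idx 4 -> match: F0=0 F1=0 F2=4 F3=0; commitIndex=0
Op 4: F0 acks idx 2 -> match: F0=2 F1=0 F2=4 F3=0; commitIndex=2
Op 5: append 3 -> log_len=7
Op 6: F1 acks idx 4 -> match: F0=2 F1=4 F2=4 F3=0; commitIndex=4
Op 7: F3 acks idx 4 -> match: F0=2 F1=4 F2=4 F3=4; commitIndex=4

Answer: 4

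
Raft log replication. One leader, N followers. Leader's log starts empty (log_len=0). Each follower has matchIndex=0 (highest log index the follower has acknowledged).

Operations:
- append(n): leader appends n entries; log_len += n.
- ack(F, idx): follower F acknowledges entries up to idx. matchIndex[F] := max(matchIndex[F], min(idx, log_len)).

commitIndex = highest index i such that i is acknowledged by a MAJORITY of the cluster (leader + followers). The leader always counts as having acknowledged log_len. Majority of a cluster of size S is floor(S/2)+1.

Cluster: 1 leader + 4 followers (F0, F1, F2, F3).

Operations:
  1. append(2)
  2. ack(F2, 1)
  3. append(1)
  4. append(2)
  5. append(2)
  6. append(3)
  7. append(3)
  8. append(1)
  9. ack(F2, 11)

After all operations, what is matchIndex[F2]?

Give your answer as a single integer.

Op 1: append 2 -> log_len=2
Op 2: F2 acks idx 1 -> match: F0=0 F1=0 F2=1 F3=0; commitIndex=0
Op 3: append 1 -> log_len=3
Op 4: append 2 -> log_len=5
Op 5: append 2 -> log_len=7
Op 6: append 3 -> log_len=10
Op 7: append 3 -> log_len=13
Op 8: append 1 -> log_len=14
Op 9: F2 acks idx 11 -> match: F0=0 F1=0 F2=11 F3=0; commitIndex=0

Answer: 11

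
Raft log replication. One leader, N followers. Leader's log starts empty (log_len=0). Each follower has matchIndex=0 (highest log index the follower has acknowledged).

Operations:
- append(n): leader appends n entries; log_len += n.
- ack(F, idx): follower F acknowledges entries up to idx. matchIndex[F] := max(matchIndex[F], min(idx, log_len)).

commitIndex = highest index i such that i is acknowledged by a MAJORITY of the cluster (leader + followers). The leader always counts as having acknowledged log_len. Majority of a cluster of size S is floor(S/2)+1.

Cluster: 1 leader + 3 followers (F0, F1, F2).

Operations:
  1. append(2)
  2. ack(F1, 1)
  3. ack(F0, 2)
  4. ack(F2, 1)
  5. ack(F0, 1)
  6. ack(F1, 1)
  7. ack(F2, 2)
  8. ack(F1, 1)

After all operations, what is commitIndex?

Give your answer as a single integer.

Answer: 2

Derivation:
Op 1: append 2 -> log_len=2
Op 2: F1 acks idx 1 -> match: F0=0 F1=1 F2=0; commitIndex=0
Op 3: F0 acks idx 2 -> match: F0=2 F1=1 F2=0; commitIndex=1
Op 4: F2 acks idx 1 -> match: F0=2 F1=1 F2=1; commitIndex=1
Op 5: F0 acks idx 1 -> match: F0=2 F1=1 F2=1; commitIndex=1
Op 6: F1 acks idx 1 -> match: F0=2 F1=1 F2=1; commitIndex=1
Op 7: F2 acks idx 2 -> match: F0=2 F1=1 F2=2; commitIndex=2
Op 8: F1 acks idx 1 -> match: F0=2 F1=1 F2=2; commitIndex=2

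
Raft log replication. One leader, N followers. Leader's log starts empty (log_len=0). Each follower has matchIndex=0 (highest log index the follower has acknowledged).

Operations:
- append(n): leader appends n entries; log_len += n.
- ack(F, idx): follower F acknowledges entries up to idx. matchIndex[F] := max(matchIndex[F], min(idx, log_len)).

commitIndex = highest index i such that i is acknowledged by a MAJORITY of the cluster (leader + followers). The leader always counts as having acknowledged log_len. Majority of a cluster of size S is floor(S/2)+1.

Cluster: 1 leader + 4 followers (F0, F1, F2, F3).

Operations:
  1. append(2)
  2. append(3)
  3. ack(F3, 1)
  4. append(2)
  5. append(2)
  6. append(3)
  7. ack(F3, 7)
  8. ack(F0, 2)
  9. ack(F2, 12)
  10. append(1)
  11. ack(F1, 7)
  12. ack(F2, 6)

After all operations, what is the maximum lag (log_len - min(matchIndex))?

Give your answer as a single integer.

Answer: 11

Derivation:
Op 1: append 2 -> log_len=2
Op 2: append 3 -> log_len=5
Op 3: F3 acks idx 1 -> match: F0=0 F1=0 F2=0 F3=1; commitIndex=0
Op 4: append 2 -> log_len=7
Op 5: append 2 -> log_len=9
Op 6: append 3 -> log_len=12
Op 7: F3 acks idx 7 -> match: F0=0 F1=0 F2=0 F3=7; commitIndex=0
Op 8: F0 acks idx 2 -> match: F0=2 F1=0 F2=0 F3=7; commitIndex=2
Op 9: F2 acks idx 12 -> match: F0=2 F1=0 F2=12 F3=7; commitIndex=7
Op 10: append 1 -> log_len=13
Op 11: F1 acks idx 7 -> match: F0=2 F1=7 F2=12 F3=7; commitIndex=7
Op 12: F2 acks idx 6 -> match: F0=2 F1=7 F2=12 F3=7; commitIndex=7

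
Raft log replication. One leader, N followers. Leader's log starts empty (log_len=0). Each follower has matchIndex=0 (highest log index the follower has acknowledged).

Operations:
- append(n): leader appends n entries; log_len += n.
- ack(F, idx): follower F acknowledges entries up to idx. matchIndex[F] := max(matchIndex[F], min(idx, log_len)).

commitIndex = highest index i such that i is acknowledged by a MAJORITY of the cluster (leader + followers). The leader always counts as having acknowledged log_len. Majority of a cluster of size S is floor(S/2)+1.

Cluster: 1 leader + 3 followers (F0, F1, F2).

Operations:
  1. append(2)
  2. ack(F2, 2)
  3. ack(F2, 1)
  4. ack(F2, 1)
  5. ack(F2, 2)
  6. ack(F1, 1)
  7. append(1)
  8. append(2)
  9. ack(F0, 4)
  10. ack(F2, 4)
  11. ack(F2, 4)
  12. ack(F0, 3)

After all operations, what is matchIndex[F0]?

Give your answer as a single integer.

Op 1: append 2 -> log_len=2
Op 2: F2 acks idx 2 -> match: F0=0 F1=0 F2=2; commitIndex=0
Op 3: F2 acks idx 1 -> match: F0=0 F1=0 F2=2; commitIndex=0
Op 4: F2 acks idx 1 -> match: F0=0 F1=0 F2=2; commitIndex=0
Op 5: F2 acks idx 2 -> match: F0=0 F1=0 F2=2; commitIndex=0
Op 6: F1 acks idx 1 -> match: F0=0 F1=1 F2=2; commitIndex=1
Op 7: append 1 -> log_len=3
Op 8: append 2 -> log_len=5
Op 9: F0 acks idx 4 -> match: F0=4 F1=1 F2=2; commitIndex=2
Op 10: F2 acks idx 4 -> match: F0=4 F1=1 F2=4; commitIndex=4
Op 11: F2 acks idx 4 -> match: F0=4 F1=1 F2=4; commitIndex=4
Op 12: F0 acks idx 3 -> match: F0=4 F1=1 F2=4; commitIndex=4

Answer: 4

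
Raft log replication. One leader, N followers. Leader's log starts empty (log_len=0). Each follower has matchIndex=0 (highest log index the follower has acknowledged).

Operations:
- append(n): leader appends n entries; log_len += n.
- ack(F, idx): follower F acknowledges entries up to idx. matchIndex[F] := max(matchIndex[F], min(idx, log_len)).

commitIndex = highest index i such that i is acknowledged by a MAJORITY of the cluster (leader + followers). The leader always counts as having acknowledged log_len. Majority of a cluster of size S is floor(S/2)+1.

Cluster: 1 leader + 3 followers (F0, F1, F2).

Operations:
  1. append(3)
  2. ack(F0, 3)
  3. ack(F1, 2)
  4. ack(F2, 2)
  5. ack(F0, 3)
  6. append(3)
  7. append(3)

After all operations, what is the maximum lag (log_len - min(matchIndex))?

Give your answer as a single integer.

Op 1: append 3 -> log_len=3
Op 2: F0 acks idx 3 -> match: F0=3 F1=0 F2=0; commitIndex=0
Op 3: F1 acks idx 2 -> match: F0=3 F1=2 F2=0; commitIndex=2
Op 4: F2 acks idx 2 -> match: F0=3 F1=2 F2=2; commitIndex=2
Op 5: F0 acks idx 3 -> match: F0=3 F1=2 F2=2; commitIndex=2
Op 6: append 3 -> log_len=6
Op 7: append 3 -> log_len=9

Answer: 7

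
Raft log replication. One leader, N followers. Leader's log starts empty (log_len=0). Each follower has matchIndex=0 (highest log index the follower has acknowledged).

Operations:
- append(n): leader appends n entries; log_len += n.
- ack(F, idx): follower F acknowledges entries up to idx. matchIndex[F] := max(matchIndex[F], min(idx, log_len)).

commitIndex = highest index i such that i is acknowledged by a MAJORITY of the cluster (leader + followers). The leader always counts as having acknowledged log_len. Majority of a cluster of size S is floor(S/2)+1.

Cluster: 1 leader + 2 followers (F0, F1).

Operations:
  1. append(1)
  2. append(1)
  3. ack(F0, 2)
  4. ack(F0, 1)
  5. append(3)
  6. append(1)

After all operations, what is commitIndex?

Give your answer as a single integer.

Answer: 2

Derivation:
Op 1: append 1 -> log_len=1
Op 2: append 1 -> log_len=2
Op 3: F0 acks idx 2 -> match: F0=2 F1=0; commitIndex=2
Op 4: F0 acks idx 1 -> match: F0=2 F1=0; commitIndex=2
Op 5: append 3 -> log_len=5
Op 6: append 1 -> log_len=6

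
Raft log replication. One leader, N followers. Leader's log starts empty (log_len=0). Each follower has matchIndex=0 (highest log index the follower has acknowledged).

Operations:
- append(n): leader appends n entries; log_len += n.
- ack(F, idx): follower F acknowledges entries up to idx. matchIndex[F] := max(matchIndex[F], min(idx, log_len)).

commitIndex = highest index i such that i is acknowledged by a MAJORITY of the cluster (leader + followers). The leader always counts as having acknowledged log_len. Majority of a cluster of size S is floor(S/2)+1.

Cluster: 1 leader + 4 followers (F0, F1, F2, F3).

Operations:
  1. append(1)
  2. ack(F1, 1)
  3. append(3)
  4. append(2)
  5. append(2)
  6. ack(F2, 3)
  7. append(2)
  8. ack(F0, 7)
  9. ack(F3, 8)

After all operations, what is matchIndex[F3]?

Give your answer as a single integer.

Op 1: append 1 -> log_len=1
Op 2: F1 acks idx 1 -> match: F0=0 F1=1 F2=0 F3=0; commitIndex=0
Op 3: append 3 -> log_len=4
Op 4: append 2 -> log_len=6
Op 5: append 2 -> log_len=8
Op 6: F2 acks idx 3 -> match: F0=0 F1=1 F2=3 F3=0; commitIndex=1
Op 7: append 2 -> log_len=10
Op 8: F0 acks idx 7 -> match: F0=7 F1=1 F2=3 F3=0; commitIndex=3
Op 9: F3 acks idx 8 -> match: F0=7 F1=1 F2=3 F3=8; commitIndex=7

Answer: 8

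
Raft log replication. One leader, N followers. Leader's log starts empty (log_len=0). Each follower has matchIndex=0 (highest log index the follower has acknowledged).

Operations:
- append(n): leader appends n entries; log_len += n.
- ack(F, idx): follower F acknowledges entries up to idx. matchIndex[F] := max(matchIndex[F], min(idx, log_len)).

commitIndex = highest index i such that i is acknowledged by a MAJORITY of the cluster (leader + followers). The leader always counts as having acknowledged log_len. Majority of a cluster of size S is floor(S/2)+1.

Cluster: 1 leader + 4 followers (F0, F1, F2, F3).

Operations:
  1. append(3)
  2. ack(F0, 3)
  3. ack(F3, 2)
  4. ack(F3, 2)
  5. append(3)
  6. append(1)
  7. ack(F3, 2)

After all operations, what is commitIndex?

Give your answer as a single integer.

Op 1: append 3 -> log_len=3
Op 2: F0 acks idx 3 -> match: F0=3 F1=0 F2=0 F3=0; commitIndex=0
Op 3: F3 acks idx 2 -> match: F0=3 F1=0 F2=0 F3=2; commitIndex=2
Op 4: F3 acks idx 2 -> match: F0=3 F1=0 F2=0 F3=2; commitIndex=2
Op 5: append 3 -> log_len=6
Op 6: append 1 -> log_len=7
Op 7: F3 acks idx 2 -> match: F0=3 F1=0 F2=0 F3=2; commitIndex=2

Answer: 2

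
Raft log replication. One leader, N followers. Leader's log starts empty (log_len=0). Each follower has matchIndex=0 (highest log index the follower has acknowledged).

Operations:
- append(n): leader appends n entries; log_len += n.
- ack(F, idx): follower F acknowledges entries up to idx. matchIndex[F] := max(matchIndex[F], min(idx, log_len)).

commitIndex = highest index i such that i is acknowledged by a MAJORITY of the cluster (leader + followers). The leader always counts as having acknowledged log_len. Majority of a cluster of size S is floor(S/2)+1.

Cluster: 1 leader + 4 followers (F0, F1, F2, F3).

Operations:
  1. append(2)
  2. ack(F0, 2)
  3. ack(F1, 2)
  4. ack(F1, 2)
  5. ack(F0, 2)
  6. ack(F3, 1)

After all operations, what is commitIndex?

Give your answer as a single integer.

Op 1: append 2 -> log_len=2
Op 2: F0 acks idx 2 -> match: F0=2 F1=0 F2=0 F3=0; commitIndex=0
Op 3: F1 acks idx 2 -> match: F0=2 F1=2 F2=0 F3=0; commitIndex=2
Op 4: F1 acks idx 2 -> match: F0=2 F1=2 F2=0 F3=0; commitIndex=2
Op 5: F0 acks idx 2 -> match: F0=2 F1=2 F2=0 F3=0; commitIndex=2
Op 6: F3 acks idx 1 -> match: F0=2 F1=2 F2=0 F3=1; commitIndex=2

Answer: 2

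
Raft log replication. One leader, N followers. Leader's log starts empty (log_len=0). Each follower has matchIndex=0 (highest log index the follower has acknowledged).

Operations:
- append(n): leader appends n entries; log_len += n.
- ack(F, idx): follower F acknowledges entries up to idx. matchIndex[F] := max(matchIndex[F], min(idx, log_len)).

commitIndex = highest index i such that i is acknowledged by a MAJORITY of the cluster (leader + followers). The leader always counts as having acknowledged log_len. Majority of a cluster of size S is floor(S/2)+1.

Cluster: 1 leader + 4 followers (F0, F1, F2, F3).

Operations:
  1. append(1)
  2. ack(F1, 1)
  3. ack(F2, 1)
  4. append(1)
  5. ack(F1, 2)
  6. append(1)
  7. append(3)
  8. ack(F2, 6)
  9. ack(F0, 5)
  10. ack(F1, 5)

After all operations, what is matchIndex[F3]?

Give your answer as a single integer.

Op 1: append 1 -> log_len=1
Op 2: F1 acks idx 1 -> match: F0=0 F1=1 F2=0 F3=0; commitIndex=0
Op 3: F2 acks idx 1 -> match: F0=0 F1=1 F2=1 F3=0; commitIndex=1
Op 4: append 1 -> log_len=2
Op 5: F1 acks idx 2 -> match: F0=0 F1=2 F2=1 F3=0; commitIndex=1
Op 6: append 1 -> log_len=3
Op 7: append 3 -> log_len=6
Op 8: F2 acks idx 6 -> match: F0=0 F1=2 F2=6 F3=0; commitIndex=2
Op 9: F0 acks idx 5 -> match: F0=5 F1=2 F2=6 F3=0; commitIndex=5
Op 10: F1 acks idx 5 -> match: F0=5 F1=5 F2=6 F3=0; commitIndex=5

Answer: 0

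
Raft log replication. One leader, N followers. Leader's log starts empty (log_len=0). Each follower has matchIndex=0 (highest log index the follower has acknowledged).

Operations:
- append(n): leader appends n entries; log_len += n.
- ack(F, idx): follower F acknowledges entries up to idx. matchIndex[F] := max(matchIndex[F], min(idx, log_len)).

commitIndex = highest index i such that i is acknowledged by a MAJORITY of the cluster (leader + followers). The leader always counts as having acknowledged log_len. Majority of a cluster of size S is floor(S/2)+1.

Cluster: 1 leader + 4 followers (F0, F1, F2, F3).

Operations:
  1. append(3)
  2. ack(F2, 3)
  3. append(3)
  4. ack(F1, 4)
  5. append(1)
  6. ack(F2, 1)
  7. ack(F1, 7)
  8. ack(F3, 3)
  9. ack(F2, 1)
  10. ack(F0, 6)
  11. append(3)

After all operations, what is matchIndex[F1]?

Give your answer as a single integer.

Answer: 7

Derivation:
Op 1: append 3 -> log_len=3
Op 2: F2 acks idx 3 -> match: F0=0 F1=0 F2=3 F3=0; commitIndex=0
Op 3: append 3 -> log_len=6
Op 4: F1 acks idx 4 -> match: F0=0 F1=4 F2=3 F3=0; commitIndex=3
Op 5: append 1 -> log_len=7
Op 6: F2 acks idx 1 -> match: F0=0 F1=4 F2=3 F3=0; commitIndex=3
Op 7: F1 acks idx 7 -> match: F0=0 F1=7 F2=3 F3=0; commitIndex=3
Op 8: F3 acks idx 3 -> match: F0=0 F1=7 F2=3 F3=3; commitIndex=3
Op 9: F2 acks idx 1 -> match: F0=0 F1=7 F2=3 F3=3; commitIndex=3
Op 10: F0 acks idx 6 -> match: F0=6 F1=7 F2=3 F3=3; commitIndex=6
Op 11: append 3 -> log_len=10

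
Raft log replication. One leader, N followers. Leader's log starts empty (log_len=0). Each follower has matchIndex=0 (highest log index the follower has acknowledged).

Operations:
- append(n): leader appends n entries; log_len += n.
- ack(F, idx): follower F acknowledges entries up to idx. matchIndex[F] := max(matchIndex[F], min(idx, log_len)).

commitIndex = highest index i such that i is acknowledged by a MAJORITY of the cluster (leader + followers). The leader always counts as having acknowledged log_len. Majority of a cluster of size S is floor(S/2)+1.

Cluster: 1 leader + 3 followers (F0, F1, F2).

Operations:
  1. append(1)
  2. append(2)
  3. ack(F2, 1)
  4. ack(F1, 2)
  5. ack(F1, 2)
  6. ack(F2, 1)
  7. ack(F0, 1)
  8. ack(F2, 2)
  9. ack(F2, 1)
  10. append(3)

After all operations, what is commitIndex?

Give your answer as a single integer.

Op 1: append 1 -> log_len=1
Op 2: append 2 -> log_len=3
Op 3: F2 acks idx 1 -> match: F0=0 F1=0 F2=1; commitIndex=0
Op 4: F1 acks idx 2 -> match: F0=0 F1=2 F2=1; commitIndex=1
Op 5: F1 acks idx 2 -> match: F0=0 F1=2 F2=1; commitIndex=1
Op 6: F2 acks idx 1 -> match: F0=0 F1=2 F2=1; commitIndex=1
Op 7: F0 acks idx 1 -> match: F0=1 F1=2 F2=1; commitIndex=1
Op 8: F2 acks idx 2 -> match: F0=1 F1=2 F2=2; commitIndex=2
Op 9: F2 acks idx 1 -> match: F0=1 F1=2 F2=2; commitIndex=2
Op 10: append 3 -> log_len=6

Answer: 2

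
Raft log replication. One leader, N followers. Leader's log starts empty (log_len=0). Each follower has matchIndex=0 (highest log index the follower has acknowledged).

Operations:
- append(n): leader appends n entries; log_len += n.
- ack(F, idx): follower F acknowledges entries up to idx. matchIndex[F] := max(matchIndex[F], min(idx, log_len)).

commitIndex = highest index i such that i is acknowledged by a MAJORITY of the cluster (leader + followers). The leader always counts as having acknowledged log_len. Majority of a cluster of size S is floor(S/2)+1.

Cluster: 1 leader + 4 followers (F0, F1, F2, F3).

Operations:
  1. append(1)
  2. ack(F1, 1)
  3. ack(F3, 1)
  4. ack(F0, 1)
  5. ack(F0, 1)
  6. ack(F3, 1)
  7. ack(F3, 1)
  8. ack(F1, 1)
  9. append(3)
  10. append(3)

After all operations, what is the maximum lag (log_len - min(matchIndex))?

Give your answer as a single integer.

Answer: 7

Derivation:
Op 1: append 1 -> log_len=1
Op 2: F1 acks idx 1 -> match: F0=0 F1=1 F2=0 F3=0; commitIndex=0
Op 3: F3 acks idx 1 -> match: F0=0 F1=1 F2=0 F3=1; commitIndex=1
Op 4: F0 acks idx 1 -> match: F0=1 F1=1 F2=0 F3=1; commitIndex=1
Op 5: F0 acks idx 1 -> match: F0=1 F1=1 F2=0 F3=1; commitIndex=1
Op 6: F3 acks idx 1 -> match: F0=1 F1=1 F2=0 F3=1; commitIndex=1
Op 7: F3 acks idx 1 -> match: F0=1 F1=1 F2=0 F3=1; commitIndex=1
Op 8: F1 acks idx 1 -> match: F0=1 F1=1 F2=0 F3=1; commitIndex=1
Op 9: append 3 -> log_len=4
Op 10: append 3 -> log_len=7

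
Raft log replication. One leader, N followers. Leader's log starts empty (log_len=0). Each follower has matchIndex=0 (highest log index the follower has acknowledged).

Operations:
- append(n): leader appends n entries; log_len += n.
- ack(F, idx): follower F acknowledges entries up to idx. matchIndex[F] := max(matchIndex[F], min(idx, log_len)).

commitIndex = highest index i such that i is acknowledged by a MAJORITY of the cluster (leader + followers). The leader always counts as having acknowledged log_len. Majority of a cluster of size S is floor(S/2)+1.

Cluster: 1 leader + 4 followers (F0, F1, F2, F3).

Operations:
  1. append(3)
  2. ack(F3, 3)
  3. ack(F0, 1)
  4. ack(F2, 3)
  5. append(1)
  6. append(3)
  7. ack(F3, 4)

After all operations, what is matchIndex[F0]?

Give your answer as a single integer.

Op 1: append 3 -> log_len=3
Op 2: F3 acks idx 3 -> match: F0=0 F1=0 F2=0 F3=3; commitIndex=0
Op 3: F0 acks idx 1 -> match: F0=1 F1=0 F2=0 F3=3; commitIndex=1
Op 4: F2 acks idx 3 -> match: F0=1 F1=0 F2=3 F3=3; commitIndex=3
Op 5: append 1 -> log_len=4
Op 6: append 3 -> log_len=7
Op 7: F3 acks idx 4 -> match: F0=1 F1=0 F2=3 F3=4; commitIndex=3

Answer: 1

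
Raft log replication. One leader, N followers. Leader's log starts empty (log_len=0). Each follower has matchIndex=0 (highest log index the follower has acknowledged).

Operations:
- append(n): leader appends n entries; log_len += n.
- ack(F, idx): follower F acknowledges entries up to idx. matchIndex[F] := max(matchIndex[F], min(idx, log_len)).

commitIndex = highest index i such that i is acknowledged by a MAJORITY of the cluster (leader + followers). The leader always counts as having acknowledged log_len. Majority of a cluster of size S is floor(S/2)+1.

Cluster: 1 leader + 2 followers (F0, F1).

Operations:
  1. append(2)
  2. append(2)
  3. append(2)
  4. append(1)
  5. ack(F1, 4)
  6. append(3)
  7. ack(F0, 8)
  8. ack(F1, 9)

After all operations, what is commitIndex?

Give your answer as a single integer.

Op 1: append 2 -> log_len=2
Op 2: append 2 -> log_len=4
Op 3: append 2 -> log_len=6
Op 4: append 1 -> log_len=7
Op 5: F1 acks idx 4 -> match: F0=0 F1=4; commitIndex=4
Op 6: append 3 -> log_len=10
Op 7: F0 acks idx 8 -> match: F0=8 F1=4; commitIndex=8
Op 8: F1 acks idx 9 -> match: F0=8 F1=9; commitIndex=9

Answer: 9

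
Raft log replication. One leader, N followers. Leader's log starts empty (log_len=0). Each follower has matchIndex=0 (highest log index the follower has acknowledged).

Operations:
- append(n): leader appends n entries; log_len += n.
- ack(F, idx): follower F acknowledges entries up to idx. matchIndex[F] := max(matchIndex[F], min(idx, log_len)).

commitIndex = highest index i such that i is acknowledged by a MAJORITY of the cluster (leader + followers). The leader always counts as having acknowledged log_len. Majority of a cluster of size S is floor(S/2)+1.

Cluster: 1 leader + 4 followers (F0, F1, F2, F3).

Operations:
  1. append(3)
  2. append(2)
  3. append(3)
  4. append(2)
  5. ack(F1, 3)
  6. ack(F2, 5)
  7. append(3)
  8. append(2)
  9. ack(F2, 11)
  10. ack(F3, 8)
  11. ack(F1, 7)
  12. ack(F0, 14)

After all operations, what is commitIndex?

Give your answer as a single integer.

Op 1: append 3 -> log_len=3
Op 2: append 2 -> log_len=5
Op 3: append 3 -> log_len=8
Op 4: append 2 -> log_len=10
Op 5: F1 acks idx 3 -> match: F0=0 F1=3 F2=0 F3=0; commitIndex=0
Op 6: F2 acks idx 5 -> match: F0=0 F1=3 F2=5 F3=0; commitIndex=3
Op 7: append 3 -> log_len=13
Op 8: append 2 -> log_len=15
Op 9: F2 acks idx 11 -> match: F0=0 F1=3 F2=11 F3=0; commitIndex=3
Op 10: F3 acks idx 8 -> match: F0=0 F1=3 F2=11 F3=8; commitIndex=8
Op 11: F1 acks idx 7 -> match: F0=0 F1=7 F2=11 F3=8; commitIndex=8
Op 12: F0 acks idx 14 -> match: F0=14 F1=7 F2=11 F3=8; commitIndex=11

Answer: 11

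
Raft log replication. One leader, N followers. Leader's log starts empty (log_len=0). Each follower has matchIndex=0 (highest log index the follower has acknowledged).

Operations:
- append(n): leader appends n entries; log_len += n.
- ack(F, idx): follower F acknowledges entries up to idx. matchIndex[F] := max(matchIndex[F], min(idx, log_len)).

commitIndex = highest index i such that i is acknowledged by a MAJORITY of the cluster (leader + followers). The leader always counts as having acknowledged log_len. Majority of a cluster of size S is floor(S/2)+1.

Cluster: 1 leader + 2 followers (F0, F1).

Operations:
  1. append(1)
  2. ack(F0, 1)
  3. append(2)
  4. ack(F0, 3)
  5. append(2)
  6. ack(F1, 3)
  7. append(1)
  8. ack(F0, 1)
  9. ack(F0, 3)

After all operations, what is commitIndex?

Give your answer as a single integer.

Op 1: append 1 -> log_len=1
Op 2: F0 acks idx 1 -> match: F0=1 F1=0; commitIndex=1
Op 3: append 2 -> log_len=3
Op 4: F0 acks idx 3 -> match: F0=3 F1=0; commitIndex=3
Op 5: append 2 -> log_len=5
Op 6: F1 acks idx 3 -> match: F0=3 F1=3; commitIndex=3
Op 7: append 1 -> log_len=6
Op 8: F0 acks idx 1 -> match: F0=3 F1=3; commitIndex=3
Op 9: F0 acks idx 3 -> match: F0=3 F1=3; commitIndex=3

Answer: 3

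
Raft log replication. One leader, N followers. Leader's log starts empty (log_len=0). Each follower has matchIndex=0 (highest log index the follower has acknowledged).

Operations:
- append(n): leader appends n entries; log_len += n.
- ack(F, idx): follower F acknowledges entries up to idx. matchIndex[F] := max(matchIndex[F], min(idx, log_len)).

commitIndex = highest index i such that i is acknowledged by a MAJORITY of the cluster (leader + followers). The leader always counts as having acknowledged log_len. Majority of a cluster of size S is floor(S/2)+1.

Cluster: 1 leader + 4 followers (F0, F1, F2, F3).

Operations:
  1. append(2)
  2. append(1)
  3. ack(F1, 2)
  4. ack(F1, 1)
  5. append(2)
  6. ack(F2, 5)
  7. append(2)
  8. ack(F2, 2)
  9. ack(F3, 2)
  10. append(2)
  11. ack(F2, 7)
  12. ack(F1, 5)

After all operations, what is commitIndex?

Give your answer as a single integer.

Answer: 5

Derivation:
Op 1: append 2 -> log_len=2
Op 2: append 1 -> log_len=3
Op 3: F1 acks idx 2 -> match: F0=0 F1=2 F2=0 F3=0; commitIndex=0
Op 4: F1 acks idx 1 -> match: F0=0 F1=2 F2=0 F3=0; commitIndex=0
Op 5: append 2 -> log_len=5
Op 6: F2 acks idx 5 -> match: F0=0 F1=2 F2=5 F3=0; commitIndex=2
Op 7: append 2 -> log_len=7
Op 8: F2 acks idx 2 -> match: F0=0 F1=2 F2=5 F3=0; commitIndex=2
Op 9: F3 acks idx 2 -> match: F0=0 F1=2 F2=5 F3=2; commitIndex=2
Op 10: append 2 -> log_len=9
Op 11: F2 acks idx 7 -> match: F0=0 F1=2 F2=7 F3=2; commitIndex=2
Op 12: F1 acks idx 5 -> match: F0=0 F1=5 F2=7 F3=2; commitIndex=5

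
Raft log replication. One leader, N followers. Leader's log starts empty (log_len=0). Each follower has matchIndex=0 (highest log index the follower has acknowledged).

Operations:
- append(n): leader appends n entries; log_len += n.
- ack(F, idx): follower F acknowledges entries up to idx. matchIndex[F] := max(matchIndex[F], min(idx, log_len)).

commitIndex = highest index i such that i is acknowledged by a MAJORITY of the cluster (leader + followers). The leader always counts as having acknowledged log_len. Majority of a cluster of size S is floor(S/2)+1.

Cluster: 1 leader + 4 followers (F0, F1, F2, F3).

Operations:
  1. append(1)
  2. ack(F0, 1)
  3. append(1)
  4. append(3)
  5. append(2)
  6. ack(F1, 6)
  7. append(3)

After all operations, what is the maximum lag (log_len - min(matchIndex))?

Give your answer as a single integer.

Op 1: append 1 -> log_len=1
Op 2: F0 acks idx 1 -> match: F0=1 F1=0 F2=0 F3=0; commitIndex=0
Op 3: append 1 -> log_len=2
Op 4: append 3 -> log_len=5
Op 5: append 2 -> log_len=7
Op 6: F1 acks idx 6 -> match: F0=1 F1=6 F2=0 F3=0; commitIndex=1
Op 7: append 3 -> log_len=10

Answer: 10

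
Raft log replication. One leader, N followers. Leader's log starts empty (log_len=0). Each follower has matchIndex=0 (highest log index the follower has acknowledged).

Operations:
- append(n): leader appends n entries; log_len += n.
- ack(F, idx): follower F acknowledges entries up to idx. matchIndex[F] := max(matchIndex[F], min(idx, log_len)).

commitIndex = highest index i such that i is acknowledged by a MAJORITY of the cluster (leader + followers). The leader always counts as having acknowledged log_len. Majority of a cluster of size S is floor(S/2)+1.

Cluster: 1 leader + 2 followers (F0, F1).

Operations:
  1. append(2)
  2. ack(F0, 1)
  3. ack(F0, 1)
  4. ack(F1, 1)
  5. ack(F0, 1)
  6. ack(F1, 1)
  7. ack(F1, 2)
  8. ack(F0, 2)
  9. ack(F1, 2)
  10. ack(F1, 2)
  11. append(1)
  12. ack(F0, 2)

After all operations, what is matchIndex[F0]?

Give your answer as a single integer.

Op 1: append 2 -> log_len=2
Op 2: F0 acks idx 1 -> match: F0=1 F1=0; commitIndex=1
Op 3: F0 acks idx 1 -> match: F0=1 F1=0; commitIndex=1
Op 4: F1 acks idx 1 -> match: F0=1 F1=1; commitIndex=1
Op 5: F0 acks idx 1 -> match: F0=1 F1=1; commitIndex=1
Op 6: F1 acks idx 1 -> match: F0=1 F1=1; commitIndex=1
Op 7: F1 acks idx 2 -> match: F0=1 F1=2; commitIndex=2
Op 8: F0 acks idx 2 -> match: F0=2 F1=2; commitIndex=2
Op 9: F1 acks idx 2 -> match: F0=2 F1=2; commitIndex=2
Op 10: F1 acks idx 2 -> match: F0=2 F1=2; commitIndex=2
Op 11: append 1 -> log_len=3
Op 12: F0 acks idx 2 -> match: F0=2 F1=2; commitIndex=2

Answer: 2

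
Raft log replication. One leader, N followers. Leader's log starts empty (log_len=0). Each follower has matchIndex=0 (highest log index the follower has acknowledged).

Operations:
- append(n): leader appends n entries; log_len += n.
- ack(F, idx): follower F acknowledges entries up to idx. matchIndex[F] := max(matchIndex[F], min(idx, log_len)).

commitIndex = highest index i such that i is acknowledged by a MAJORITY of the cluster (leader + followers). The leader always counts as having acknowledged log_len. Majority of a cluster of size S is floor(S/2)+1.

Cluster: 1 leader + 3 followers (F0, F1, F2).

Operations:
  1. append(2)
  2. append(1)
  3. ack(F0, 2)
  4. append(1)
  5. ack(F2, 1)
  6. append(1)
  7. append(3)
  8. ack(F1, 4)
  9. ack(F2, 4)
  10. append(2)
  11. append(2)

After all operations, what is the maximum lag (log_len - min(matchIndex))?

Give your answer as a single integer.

Answer: 10

Derivation:
Op 1: append 2 -> log_len=2
Op 2: append 1 -> log_len=3
Op 3: F0 acks idx 2 -> match: F0=2 F1=0 F2=0; commitIndex=0
Op 4: append 1 -> log_len=4
Op 5: F2 acks idx 1 -> match: F0=2 F1=0 F2=1; commitIndex=1
Op 6: append 1 -> log_len=5
Op 7: append 3 -> log_len=8
Op 8: F1 acks idx 4 -> match: F0=2 F1=4 F2=1; commitIndex=2
Op 9: F2 acks idx 4 -> match: F0=2 F1=4 F2=4; commitIndex=4
Op 10: append 2 -> log_len=10
Op 11: append 2 -> log_len=12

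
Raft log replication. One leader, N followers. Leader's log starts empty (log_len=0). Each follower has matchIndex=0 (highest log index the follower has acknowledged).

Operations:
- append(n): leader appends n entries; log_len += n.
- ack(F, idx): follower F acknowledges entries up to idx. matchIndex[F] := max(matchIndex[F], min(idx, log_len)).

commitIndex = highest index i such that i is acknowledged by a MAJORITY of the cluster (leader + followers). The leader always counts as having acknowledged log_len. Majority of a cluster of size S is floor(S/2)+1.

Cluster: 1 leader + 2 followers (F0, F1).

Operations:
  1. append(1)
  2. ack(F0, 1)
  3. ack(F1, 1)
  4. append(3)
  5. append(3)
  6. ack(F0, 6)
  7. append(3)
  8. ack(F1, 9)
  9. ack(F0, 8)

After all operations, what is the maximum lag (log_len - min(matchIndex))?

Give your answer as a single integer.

Op 1: append 1 -> log_len=1
Op 2: F0 acks idx 1 -> match: F0=1 F1=0; commitIndex=1
Op 3: F1 acks idx 1 -> match: F0=1 F1=1; commitIndex=1
Op 4: append 3 -> log_len=4
Op 5: append 3 -> log_len=7
Op 6: F0 acks idx 6 -> match: F0=6 F1=1; commitIndex=6
Op 7: append 3 -> log_len=10
Op 8: F1 acks idx 9 -> match: F0=6 F1=9; commitIndex=9
Op 9: F0 acks idx 8 -> match: F0=8 F1=9; commitIndex=9

Answer: 2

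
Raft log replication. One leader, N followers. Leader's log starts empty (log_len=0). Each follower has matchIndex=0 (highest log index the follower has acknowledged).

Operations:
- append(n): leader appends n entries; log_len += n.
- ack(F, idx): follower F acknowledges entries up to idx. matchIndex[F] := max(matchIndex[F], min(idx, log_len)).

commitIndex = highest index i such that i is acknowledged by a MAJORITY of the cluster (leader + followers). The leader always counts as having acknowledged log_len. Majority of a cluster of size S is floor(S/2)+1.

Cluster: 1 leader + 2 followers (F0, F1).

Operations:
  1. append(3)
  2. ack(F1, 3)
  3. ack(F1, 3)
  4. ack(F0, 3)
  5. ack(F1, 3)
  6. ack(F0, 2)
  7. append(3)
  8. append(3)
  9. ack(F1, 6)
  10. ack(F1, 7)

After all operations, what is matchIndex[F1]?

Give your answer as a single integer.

Answer: 7

Derivation:
Op 1: append 3 -> log_len=3
Op 2: F1 acks idx 3 -> match: F0=0 F1=3; commitIndex=3
Op 3: F1 acks idx 3 -> match: F0=0 F1=3; commitIndex=3
Op 4: F0 acks idx 3 -> match: F0=3 F1=3; commitIndex=3
Op 5: F1 acks idx 3 -> match: F0=3 F1=3; commitIndex=3
Op 6: F0 acks idx 2 -> match: F0=3 F1=3; commitIndex=3
Op 7: append 3 -> log_len=6
Op 8: append 3 -> log_len=9
Op 9: F1 acks idx 6 -> match: F0=3 F1=6; commitIndex=6
Op 10: F1 acks idx 7 -> match: F0=3 F1=7; commitIndex=7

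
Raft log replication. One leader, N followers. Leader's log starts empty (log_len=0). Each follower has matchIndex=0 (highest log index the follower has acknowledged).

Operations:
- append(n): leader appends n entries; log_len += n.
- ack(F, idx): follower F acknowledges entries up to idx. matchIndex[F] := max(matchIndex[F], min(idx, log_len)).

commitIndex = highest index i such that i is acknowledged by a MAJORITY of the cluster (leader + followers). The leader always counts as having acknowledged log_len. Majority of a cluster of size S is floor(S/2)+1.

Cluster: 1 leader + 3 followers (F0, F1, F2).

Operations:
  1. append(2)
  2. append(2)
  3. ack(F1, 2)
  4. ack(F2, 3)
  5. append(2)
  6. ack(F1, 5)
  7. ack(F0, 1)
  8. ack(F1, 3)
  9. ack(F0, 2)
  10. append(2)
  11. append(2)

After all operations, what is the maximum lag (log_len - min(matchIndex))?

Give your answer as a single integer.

Answer: 8

Derivation:
Op 1: append 2 -> log_len=2
Op 2: append 2 -> log_len=4
Op 3: F1 acks idx 2 -> match: F0=0 F1=2 F2=0; commitIndex=0
Op 4: F2 acks idx 3 -> match: F0=0 F1=2 F2=3; commitIndex=2
Op 5: append 2 -> log_len=6
Op 6: F1 acks idx 5 -> match: F0=0 F1=5 F2=3; commitIndex=3
Op 7: F0 acks idx 1 -> match: F0=1 F1=5 F2=3; commitIndex=3
Op 8: F1 acks idx 3 -> match: F0=1 F1=5 F2=3; commitIndex=3
Op 9: F0 acks idx 2 -> match: F0=2 F1=5 F2=3; commitIndex=3
Op 10: append 2 -> log_len=8
Op 11: append 2 -> log_len=10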